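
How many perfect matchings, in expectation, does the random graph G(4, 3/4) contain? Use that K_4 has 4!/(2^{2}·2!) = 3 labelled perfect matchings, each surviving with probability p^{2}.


K_4 has 4!/(2^{2}·2!) = 3 labelled perfect matchings.
For each such perfect matching H, let X_H = 1 if all 2 edges of H are present in G. Then P[X_H = 1] = p^{2} = (3/4)^{2} = 9/16.
By linearity: E[X] = Σ_H E[X_H] = 3 · p^{2} = 3 · 9/16 = 27/16.
Numerically: E[X] ≈ 1.6875.

E[X] = 3 · (3/4)^{2} = 27/16 ≈ 1.6875.


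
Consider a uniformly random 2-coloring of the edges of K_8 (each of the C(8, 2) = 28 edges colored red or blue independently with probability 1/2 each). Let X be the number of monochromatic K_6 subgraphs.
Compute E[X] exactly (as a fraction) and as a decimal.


Let X = Σ_S X_S over the C(8, 6) = 28 subsets S of size 6, where X_S = 1 if the K_6 on S is monochromatic.
For a fixed S, the K_6 on S has C(6, 2) = 15 edges. P[all 15 edges red] = (1/2)^15, and likewise for blue, so P[monochromatic] = 2·(1/2)^15 = 2^{1 − 15} = 1/16384.
Summing: E[X] = C(8, 6) · 2^{1 − 15} = 28 · 1/16384 = 7/4096.
Numerically: E[X] ≈ 0.0017.

E[X] = C(8,6)·2^(1−C(6,2)) = 7/4096 ≈ 0.0017.


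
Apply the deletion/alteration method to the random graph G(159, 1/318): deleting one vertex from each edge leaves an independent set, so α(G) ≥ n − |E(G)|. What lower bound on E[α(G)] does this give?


E[|E(G)|] = C(159, 2)·p = 12561 · (1/318) = 79/2.
E[α(G)] ≥ n − E[|E(G)|] = 159 − 79/2 = 239/2.
Numerically: ≈ 119.5000.
(This is only a lower bound; the true E[α(G)] may be larger.)

E[α(G)] ≥ 239/2 ≈ 119.5000.


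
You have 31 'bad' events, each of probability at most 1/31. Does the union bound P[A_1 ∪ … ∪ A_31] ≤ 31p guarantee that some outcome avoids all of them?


Union bound: P[∪_{i=1}^{31} A_i] ≤ Σ_i P[A_i] ≤ 31·p = 31·(1/31) = 1.
Numerically: 1 ≈ 1.000.
Is 1 < 1? NO.
Since the bound 1 is ≥ 1, the union bound is uninformative here; it does NOT by itself certify existence.

31·p = 1 ≈ 1.000; existence NOT certified by the union bound.


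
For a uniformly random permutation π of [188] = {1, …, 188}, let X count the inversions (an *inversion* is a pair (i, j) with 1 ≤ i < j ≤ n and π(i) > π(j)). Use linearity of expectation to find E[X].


Write X = Σ X_I over the C(188, 2) = 17578 pairs i < j, with X_I the indicator of one inversion.
There are 17578 indicators.
For each fixed pair i < j, the values π(i) and π(j) are two distinct elements of {1, …, 188} in uniformly random order; by symmetry P[π(i) > π(j)] = 1/2.
By linearity: E[X] = 17578 · (1/2) = C(188, 2) · (1/2) = 17578/2 = 8789 ≈ 8789.00000.

E[X] = 8789 = 8789.00000.


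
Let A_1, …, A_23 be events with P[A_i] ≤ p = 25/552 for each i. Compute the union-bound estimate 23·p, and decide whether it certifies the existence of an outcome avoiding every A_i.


Union bound: P[∪_{i=1}^{23} A_i] ≤ Σ_i P[A_i] ≤ 23·p = 23·(25/552) = 25/24.
Numerically: 25/24 ≈ 1.042.
Is 25/24 < 1? NO.
Since the bound 25/24 is ≥ 1, the union bound is uninformative here; it does NOT by itself certify existence.

23·p = 25/24 ≈ 1.042; existence NOT certified by the union bound.


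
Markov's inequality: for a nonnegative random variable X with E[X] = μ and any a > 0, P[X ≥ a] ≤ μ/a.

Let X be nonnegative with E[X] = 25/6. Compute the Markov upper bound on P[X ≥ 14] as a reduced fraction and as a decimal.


μ = E[X] = 25/6, a = 14.
Markov: P[X ≥ 14] ≤ μ/a = (25/6)/14 = 25/84.
Numerically: ≈ 0.297619.
(Since a = 14 > μ = 4.166667, the bound 25/84 is < 1 and informative.)

P[X ≥ 14] ≤ 25/84 ≈ 0.297619.


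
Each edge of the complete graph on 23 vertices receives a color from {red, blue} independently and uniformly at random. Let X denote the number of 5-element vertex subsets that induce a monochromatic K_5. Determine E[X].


Let X = Σ_S X_S over the C(23, 5) = 33649 subsets S of size 5, where X_S = 1 if the K_5 on S is monochromatic.
For a fixed S, the K_5 on S has C(5, 2) = 10 edges. P[all 10 edges red] = (1/2)^10, and likewise for blue, so P[monochromatic] = 2·(1/2)^10 = 2^{1 − 10} = 1/512.
By linearity of expectation: E[X] = C(23, 5) · 2^{1 − 10} = 33649 · 1/512 = 33649/512.
Numerically: E[X] ≈ 65.7207.

E[X] = C(23,5)·2^(1−C(5,2)) = 33649/512 ≈ 65.7207.


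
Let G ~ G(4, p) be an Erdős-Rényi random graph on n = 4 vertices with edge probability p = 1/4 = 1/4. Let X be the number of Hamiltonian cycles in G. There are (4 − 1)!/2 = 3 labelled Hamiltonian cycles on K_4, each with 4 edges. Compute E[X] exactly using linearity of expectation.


K_4 has (4 − 1)!/2 = 3 labelled Hamiltonian cycles.
For each such Hamiltonian cycle H, let X_H = 1 if all 4 edges of H are present in G. Then P[X_H = 1] = p^{4} = (1/4)^{4} = 1/256.
By linearity of expectation: E[X] = Σ_H E[X_H] = 3 · p^{4} = 3 · 1/256 = 3/256.
Numerically: E[X] ≈ 0.011719.

E[X] = 3 · (1/4)^{4} = 3/256 ≈ 0.011719.


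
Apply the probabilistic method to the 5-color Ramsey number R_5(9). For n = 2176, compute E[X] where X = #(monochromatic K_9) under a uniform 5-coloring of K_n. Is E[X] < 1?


E[X] = C(2176, 9) · 5^{1 − 36} = 2964644298134342657641600 · 5^{−35} = 2964644298134342657641600/2910383045673370361328125.
As a reduced fraction: E[X] = 118585771925373706305664/116415321826934814453125 ≈ 1.018644.
Is E[X] < 1? NO.
Since E[X] ≥ 1, the first-moment bound is inconclusive at n = 2176; it does NOT by itself certify R_5(9) > 2176.

E[X] = 118585771925373706305664/116415321826934814453125 ≈ 1.018644; E[X] ≥ 1; first-moment method inconclusive here.


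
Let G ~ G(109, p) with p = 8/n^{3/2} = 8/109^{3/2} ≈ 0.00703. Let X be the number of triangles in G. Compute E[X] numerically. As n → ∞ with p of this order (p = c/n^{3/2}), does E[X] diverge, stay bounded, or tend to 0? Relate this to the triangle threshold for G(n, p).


Number of potential triangles: C(109, 3) = 209934.
Each occurs with probability p³ ≈ (0.00703)³ ≈ 3.474167e-07.
By linearity: E[X] = C(109, 3)·p³ ≈ 209934 · 3.474167e-07 ≈ 0.0729.
Since α = 3/2 > 1, p = c/n^{3/2} = o(1/n) is below the triangle threshold p ~ 1/n. Asymptotically E[X] ~ (c³/6)·n^{3(1−α)} = (8³/6)·n^{-1.5} → 0, so by Markov's inequality G has no triangles w.h.p.

E[X] ≈ 0.0729; in regime p = Θ(1/n^{3/2}) E[X] tends to 0 (below the triangle threshold p ~ 1/n).


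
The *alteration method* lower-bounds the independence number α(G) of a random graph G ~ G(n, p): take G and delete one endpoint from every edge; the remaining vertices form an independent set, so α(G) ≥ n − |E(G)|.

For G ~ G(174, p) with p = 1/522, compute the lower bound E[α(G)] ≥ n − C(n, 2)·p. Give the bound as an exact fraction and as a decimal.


E[|E(G)|] = C(174, 2)·p = 15051 · (1/522) = 173/6.
E[α(G)] ≥ n − E[|E(G)|] = 174 − 173/6 = 871/6.
Numerically: ≈ 145.16667.
(This is only a lower bound; the true E[α(G)] may be larger.)

E[α(G)] ≥ 871/6 ≈ 145.16667.


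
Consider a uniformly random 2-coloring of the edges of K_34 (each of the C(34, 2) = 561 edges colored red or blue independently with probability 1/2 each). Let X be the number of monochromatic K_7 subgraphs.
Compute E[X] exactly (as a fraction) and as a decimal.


Let X = Σ_S X_S over the C(34, 7) = 5379616 subsets S of size 7, where X_S = 1 if the K_7 on S is monochromatic.
For a fixed S, the K_7 on S has C(7, 2) = 21 edges. P[all 21 edges red] = (1/2)^21, and likewise for blue, so P[monochromatic] = 2·(1/2)^21 = 2^{1 − 21} = 1/1048576.
Summing: E[X] = C(34, 7) · 2^{1 − 21} = 5379616 · 1/1048576 = 168113/32768.
Numerically: E[X] ≈ 5.13040.

E[X] = C(34,7)·2^(1−C(7,2)) = 168113/32768 ≈ 5.13040.


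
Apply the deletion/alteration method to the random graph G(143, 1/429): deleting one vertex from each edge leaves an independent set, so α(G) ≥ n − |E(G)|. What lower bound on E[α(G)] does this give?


E[|E(G)|] = C(143, 2)·p = 10153 · (1/429) = 71/3.
E[α(G)] ≥ n − E[|E(G)|] = 143 − 71/3 = 358/3.
Numerically: ≈ 119.3333.
(This is only a lower bound; the true E[α(G)] may be larger.)

E[α(G)] ≥ 358/3 ≈ 119.3333.


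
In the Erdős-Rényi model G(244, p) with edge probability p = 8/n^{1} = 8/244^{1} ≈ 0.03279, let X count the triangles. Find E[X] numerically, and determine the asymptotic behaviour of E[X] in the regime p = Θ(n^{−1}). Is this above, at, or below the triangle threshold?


Number of potential triangles: C(244, 3) = 2391444.
Each occurs with probability p³ ≈ (0.03279)³ ≈ 3.524524e-05.
By linearity: E[X] = C(244, 3)·p³ ≈ 2391444 · 3.524524e-05 ≈ 84.2870.
Here α = 1, so p = 8/n is exactly at the triangle threshold p ~ 1/n. Asymptotically E[X] → c³/6 = 8³/6 = 256/3 ≈ 85.3333, a bounded constant. In this regime the triangle count is asymptotically Poisson(c³/6).

E[X] ≈ 84.2870; in regime p = Θ(1/n^{1}) E[X] stays bounded (at the triangle threshold p ~ 1/n).


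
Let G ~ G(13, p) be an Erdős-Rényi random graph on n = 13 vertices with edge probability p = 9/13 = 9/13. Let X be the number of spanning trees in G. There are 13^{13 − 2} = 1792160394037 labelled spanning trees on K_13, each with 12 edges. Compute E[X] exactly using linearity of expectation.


K_13 has 13^{13 − 2} = 1792160394037 labelled spanning trees.
For each such spanning tree H, let X_H = 1 if all 12 edges of H are present in G. Then P[X_H = 1] = p^{12} = (9/13)^{12} = 282429536481/23298085122481.
Summing the indicators: E[X] = Σ_H E[X_H] = 1792160394037 · p^{12} = 1792160394037 · 282429536481/23298085122481 = 282429536481/13.
Numerically: E[X] ≈ 2.173e+10.

E[X] = 1792160394037 · (9/13)^{12} = 282429536481/13 ≈ 2.173e+10.


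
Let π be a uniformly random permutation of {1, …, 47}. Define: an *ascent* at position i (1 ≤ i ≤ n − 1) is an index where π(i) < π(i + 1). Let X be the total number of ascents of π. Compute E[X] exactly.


Write X = Σ X_I over i = 1, …, 46, with X_I the indicator of one ascent.
There are 46 indicators.
For each fixed i, the pair (π(i), π(i+1)) is a uniformly random ordered pair of distinct values from {1, …, 47}; by symmetry P[π(i) < π(i+1)] = 1/2.
By linearity: E[X] = 46 · (1/2) = (47 − 1) · (1/2) = 23 ≈ 23.000000.

E[X] = 23 = 23.000000.


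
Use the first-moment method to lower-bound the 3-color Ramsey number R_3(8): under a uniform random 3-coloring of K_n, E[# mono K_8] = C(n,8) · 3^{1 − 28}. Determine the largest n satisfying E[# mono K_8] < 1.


We need C(n, 8) · 3^{1 − 28} < 1, i.e. C(n, 8) < 3^{28 − 1} = 7625597484987.
Check values of n near the boundary:
  n = 151: C(151, 8) = 5551321138650; 5551321138650 < 7625597484987? YES
  n = 152: C(152, 8) = 5859727868575; 5859727868575 < 7625597484987? YES
  n = 153: C(153, 8) = 6183023199255; 6183023199255 < 7625597484987? YES
  n = 154: C(154, 8) = 6521818990995; 6521818990995 < 7625597484987? YES
  n = 155: C(155, 8) = 6876747915675; 6876747915675 < 7625597484987? YES
  n = 156: C(156, 8) = 7248464019225; 7248464019225 < 7625597484987? YES
  n = 157: C(157, 8) = 7637643295425; 7637643295425 < 7625597484987? NO
The largest n with C(n, 8) < 7625597484987 is n = 156 (where E[X] = 805384891025/847288609443 ≈ 0.95054). Hence R_3(8) > 156, i.e. R_3(8) ≥ 157.

Largest n = 156; hence R_3(8) > 156.


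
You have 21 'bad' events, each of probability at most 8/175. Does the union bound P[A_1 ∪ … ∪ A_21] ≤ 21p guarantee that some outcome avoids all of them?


Union bound: P[∪_{i=1}^{21} A_i] ≤ Σ_i P[A_i] ≤ 21·p = 21·(8/175) = 24/25.
Numerically: 24/25 ≈ 0.960.
Is 24/25 < 1? YES.
Since P[∪ A_i] ≤ 24/25 < 1, the complement has P[∩ A_i^c] ≥ 1 − 24/25 = 1/25 > 0, so some outcome avoids every A_i.

21·p = 24/25 ≈ 0.960; existence CERTIFIED by the union bound.


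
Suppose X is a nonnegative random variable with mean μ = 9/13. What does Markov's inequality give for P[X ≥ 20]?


μ = E[X] = 9/13, a = 20.
Markov: P[X ≥ 20] ≤ μ/a = (9/13)/20 = 9/260.
Numerically: ≈ 0.03462.
(Since a = 20 > μ = 0.69231, the bound 9/260 is < 1 and informative.)

P[X ≥ 20] ≤ 9/260 ≈ 0.03462.


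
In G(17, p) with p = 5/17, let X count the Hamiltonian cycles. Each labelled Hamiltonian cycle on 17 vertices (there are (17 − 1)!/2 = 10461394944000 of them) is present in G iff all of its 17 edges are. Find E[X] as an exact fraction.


K_17 has (17 − 1)!/2 = 10461394944000 labelled Hamiltonian cycles.
For each such Hamiltonian cycle H, let X_H = 1 if all 17 edges of H are present in G. Then P[X_H = 1] = p^{17} = (5/17)^{17} = 762939453125/827240261886336764177.
Summing the indicators: E[X] = Σ_H E[X_H] = 10461394944000 · p^{17} = 10461394944000 · 762939453125/827240261886336764177 = 7981410937500000000000000/827240261886336764177.
Numerically: E[X] ≈ 9.65e+03.

E[X] = 10461394944000 · (5/17)^{17} = 7981410937500000000000000/827240261886336764177 ≈ 9.65e+03.


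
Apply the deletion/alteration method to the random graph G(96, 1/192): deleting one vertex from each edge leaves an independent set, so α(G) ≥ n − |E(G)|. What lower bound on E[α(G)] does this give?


E[|E(G)|] = C(96, 2)·p = 4560 · (1/192) = 95/4.
E[α(G)] ≥ n − E[|E(G)|] = 96 − 95/4 = 289/4.
Numerically: ≈ 72.25000.
(This is only a lower bound; the true E[α(G)] may be larger.)

E[α(G)] ≥ 289/4 ≈ 72.25000.


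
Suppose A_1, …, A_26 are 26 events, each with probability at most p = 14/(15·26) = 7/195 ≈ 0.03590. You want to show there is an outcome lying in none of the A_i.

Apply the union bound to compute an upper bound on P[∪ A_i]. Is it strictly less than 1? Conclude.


Union bound: P[∪_{i=1}^{26} A_i] ≤ Σ_i P[A_i] ≤ 26·p = 26·(7/195) = 14/15.
Numerically: 14/15 ≈ 0.93333.
Is 14/15 < 1? YES.
Since P[∪ A_i] ≤ 14/15 < 1, the complement has P[∩ A_i^c] ≥ 1 − 14/15 = 1/15 > 0, so some outcome avoids every A_i.

26·p = 14/15 ≈ 0.93333; existence CERTIFIED by the union bound.


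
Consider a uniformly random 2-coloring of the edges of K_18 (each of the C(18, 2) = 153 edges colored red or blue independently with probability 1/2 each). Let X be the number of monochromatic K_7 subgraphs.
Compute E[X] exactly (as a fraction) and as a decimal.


Let X = Σ_S X_S over the C(18, 7) = 31824 subsets S of size 7, where X_S = 1 if the K_7 on S is monochromatic.
For a fixed S, the K_7 on S has C(7, 2) = 21 edges. P[all 21 edges red] = (1/2)^21, and likewise for blue, so P[monochromatic] = 2·(1/2)^21 = 2^{1 − 21} = 1/1048576.
By linearity: E[X] = C(18, 7) · 2^{1 − 21} = 31824 · 1/1048576 = 1989/65536.
Numerically: E[X] ≈ 0.030350.

E[X] = C(18,7)·2^(1−C(7,2)) = 1989/65536 ≈ 0.030350.


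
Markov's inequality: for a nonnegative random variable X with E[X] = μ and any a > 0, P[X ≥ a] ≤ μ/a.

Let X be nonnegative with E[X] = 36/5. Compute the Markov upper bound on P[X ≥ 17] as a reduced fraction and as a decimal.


μ = E[X] = 36/5, a = 17.
Markov: P[X ≥ 17] ≤ μ/a = (36/5)/17 = 36/85.
Numerically: ≈ 0.424.
(Since a = 17 > μ = 7.200, the bound 36/85 is < 1 and informative.)

P[X ≥ 17] ≤ 36/85 ≈ 0.424.


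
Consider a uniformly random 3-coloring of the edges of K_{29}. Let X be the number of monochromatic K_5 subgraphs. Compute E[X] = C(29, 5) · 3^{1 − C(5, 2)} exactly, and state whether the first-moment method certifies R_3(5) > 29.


E[X] = C(29, 5) · 3^{1 − 10} = 118755 · 3^{−9} = 118755/19683.
As a reduced fraction: E[X] = 13195/2187 ≈ 6.033379.
Is E[X] < 1? NO.
Since E[X] ≥ 1, the first-moment bound is inconclusive at n = 29; it does NOT by itself certify R_3(5) > 29.

E[X] = 13195/2187 ≈ 6.033379; E[X] ≥ 1; first-moment method inconclusive here.


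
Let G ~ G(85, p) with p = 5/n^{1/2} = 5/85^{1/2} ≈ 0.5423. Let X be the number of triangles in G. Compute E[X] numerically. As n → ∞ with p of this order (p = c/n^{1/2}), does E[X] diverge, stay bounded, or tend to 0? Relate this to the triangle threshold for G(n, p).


Number of potential triangles: C(85, 3) = 98770.
Each occurs with probability p³ ≈ (0.5423)³ ≈ 1.595077e-01.
By linearity: E[X] = C(85, 3)·p³ ≈ 98770 · 1.595077e-01 ≈ 15754.5745.
Since α = 1/2 < 1, p = c/n^{1/2} ≫ 1/n is above the triangle threshold p ~ 1/n. Asymptotically E[X] ~ (c³/6)·n^{3(1−α)} = (5³/6)·n^{1.5} → ∞; triangles are abundant w.h.p.

E[X] ≈ 15754.5745; in regime p = Θ(1/n^{1/2}) E[X] diverges (above the triangle threshold p ~ 1/n).


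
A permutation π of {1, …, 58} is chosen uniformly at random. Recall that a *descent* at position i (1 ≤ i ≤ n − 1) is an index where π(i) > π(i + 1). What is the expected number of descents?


Write X = Σ X_I over i = 1, …, 57, with X_I the indicator of one descent.
There are 57 indicators.
For each fixed i, the pair (π(i), π(i+1)) is a uniformly random ordered pair of distinct values from {1, …, 58}; by symmetry P[π(i) > π(i+1)] = 1/2.
By linearity: E[X] = 57 · (1/2) = (58 − 1) · (1/2) = 57/2 ≈ 28.500.

E[X] = 57/2 = 28.500.


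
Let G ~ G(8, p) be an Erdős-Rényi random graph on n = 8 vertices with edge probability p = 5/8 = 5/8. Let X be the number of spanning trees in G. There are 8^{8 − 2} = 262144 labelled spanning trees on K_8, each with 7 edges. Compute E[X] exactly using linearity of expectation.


K_8 has 8^{8 − 2} = 262144 labelled spanning trees.
For each such spanning tree H, let X_H = 1 if all 7 edges of H are present in G. Then P[X_H = 1] = p^{7} = (5/8)^{7} = 78125/2097152.
Summing the indicators: E[X] = Σ_H E[X_H] = 262144 · p^{7} = 262144 · 78125/2097152 = 78125/8.
Numerically: E[X] ≈ 9765.62.

E[X] = 262144 · (5/8)^{7} = 78125/8 ≈ 9765.62.


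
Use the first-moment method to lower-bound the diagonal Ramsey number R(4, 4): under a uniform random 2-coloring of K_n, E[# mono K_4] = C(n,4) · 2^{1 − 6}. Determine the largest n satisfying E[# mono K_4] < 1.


We need C(n, 4) · 2^{1 − 6} < 1, i.e. C(n, 4) < 2^{6 − 1} = 32.
Check values of n near the boundary:
  n = 5: C(5, 4) = 5; 5 < 32? YES
  n = 6: C(6, 4) = 15; 15 < 32? YES
  n = 7: C(7, 4) = 35; 35 < 32? NO
  n = 8: C(8, 4) = 70; 70 < 32? NO
The largest n with C(n, 4) < 32 is n = 6 (where E[X] = 15/32 ≈ 0.4688). Hence R(4, 4) > 6, i.e. R(4, 4) ≥ 7.

Largest n = 6; hence R(4, 4) > 6.


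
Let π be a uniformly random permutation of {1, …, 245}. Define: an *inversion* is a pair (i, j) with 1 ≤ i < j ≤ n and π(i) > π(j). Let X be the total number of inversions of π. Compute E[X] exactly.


Write X = Σ X_I over the C(245, 2) = 29890 pairs i < j, with X_I the indicator of one inversion.
There are 29890 indicators.
For each fixed pair i < j, the values π(i) and π(j) are two distinct elements of {1, …, 245} in uniformly random order; by symmetry P[π(i) > π(j)] = 1/2.
By linearity: E[X] = 29890 · (1/2) = C(245, 2) · (1/2) = 29890/2 = 14945 ≈ 14945.00000.

E[X] = 14945 = 14945.00000.


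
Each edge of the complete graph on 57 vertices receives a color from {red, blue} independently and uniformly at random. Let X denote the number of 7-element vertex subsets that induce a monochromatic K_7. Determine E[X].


Let X = Σ_S X_S over the C(57, 7) = 264385836 subsets S of size 7, where X_S = 1 if the K_7 on S is monochromatic.
For a fixed S, the K_7 on S has C(7, 2) = 21 edges. P[all 21 edges red] = (1/2)^21, and likewise for blue, so P[monochromatic] = 2·(1/2)^21 = 2^{1 − 21} = 1/1048576.
By linearity of expectation: E[X] = C(57, 7) · 2^{1 − 21} = 264385836 · 1/1048576 = 66096459/262144.
Numerically: E[X] ≈ 252.1380.

E[X] = C(57,7)·2^(1−C(7,2)) = 66096459/262144 ≈ 252.1380.


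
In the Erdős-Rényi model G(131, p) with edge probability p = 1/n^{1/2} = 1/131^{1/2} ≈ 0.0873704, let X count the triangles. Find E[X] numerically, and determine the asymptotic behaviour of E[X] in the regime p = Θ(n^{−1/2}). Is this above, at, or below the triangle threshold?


Number of potential triangles: C(131, 3) = 366145.
Each occurs with probability p³ ≈ (0.0873704)³ ≈ 6.66949662e-04.
By linearity: E[X] = C(131, 3)·p³ ≈ 366145 · 6.66949662e-04 ≈ 244.200284.
Since α = 1/2 < 1, p = c/n^{1/2} ≫ 1/n is above the triangle threshold p ~ 1/n. Asymptotically E[X] ~ (c³/6)·n^{3(1−α)} = (1³/6)·n^{1.5} → ∞; triangles are abundant w.h.p.

E[X] ≈ 244.200284; in regime p = Θ(1/n^{1/2}) E[X] diverges (above the triangle threshold p ~ 1/n).


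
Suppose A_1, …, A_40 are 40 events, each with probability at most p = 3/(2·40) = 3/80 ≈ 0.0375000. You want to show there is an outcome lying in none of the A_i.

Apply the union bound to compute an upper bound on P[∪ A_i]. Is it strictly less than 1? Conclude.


Union bound: P[∪_{i=1}^{40} A_i] ≤ Σ_i P[A_i] ≤ 40·p = 40·(3/80) = 3/2.
Numerically: 3/2 ≈ 1.5000000.
Is 3/2 < 1? NO.
Since the bound 3/2 is ≥ 1, the union bound is uninformative here; it does NOT by itself certify existence.

40·p = 3/2 ≈ 1.5000000; existence NOT certified by the union bound.


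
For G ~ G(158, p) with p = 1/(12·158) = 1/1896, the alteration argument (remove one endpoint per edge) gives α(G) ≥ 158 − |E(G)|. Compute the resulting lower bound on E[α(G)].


E[|E(G)|] = C(158, 2)·p = 12403 · (1/1896) = 157/24.
E[α(G)] ≥ n − E[|E(G)|] = 158 − 157/24 = 3635/24.
Numerically: ≈ 151.4583.
(This is only a lower bound; the true E[α(G)] may be larger.)

E[α(G)] ≥ 3635/24 ≈ 151.4583.


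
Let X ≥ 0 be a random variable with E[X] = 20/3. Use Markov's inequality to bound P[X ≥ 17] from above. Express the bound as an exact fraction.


μ = E[X] = 20/3, a = 17.
Markov: P[X ≥ 17] ≤ μ/a = (20/3)/17 = 20/51.
Numerically: ≈ 0.3922.
(Since a = 17 > μ = 6.6667, the bound 20/51 is < 1 and informative.)

P[X ≥ 17] ≤ 20/51 ≈ 0.3922.


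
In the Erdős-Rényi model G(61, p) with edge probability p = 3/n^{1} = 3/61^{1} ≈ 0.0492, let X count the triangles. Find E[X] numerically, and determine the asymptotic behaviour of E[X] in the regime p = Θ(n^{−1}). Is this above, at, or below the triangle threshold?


Number of potential triangles: C(61, 3) = 35990.
Each occurs with probability p³ ≈ (0.0492)³ ≈ 1.18953e-04.
By linearity: E[X] = C(61, 3)·p³ ≈ 35990 · 1.18953e-04 ≈ 4.281.
Here α = 1, so p = 3/n is exactly at the triangle threshold p ~ 1/n. Asymptotically E[X] → c³/6 = 3³/6 = 9/2 ≈ 4.500, a bounded constant. In this regime the triangle count is asymptotically Poisson(c³/6).

E[X] ≈ 4.281; in regime p = Θ(1/n^{1}) E[X] stays bounded (at the triangle threshold p ~ 1/n).


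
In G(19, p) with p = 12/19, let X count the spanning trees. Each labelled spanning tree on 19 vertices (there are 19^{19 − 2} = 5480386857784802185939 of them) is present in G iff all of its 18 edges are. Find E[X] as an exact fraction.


K_19 has 19^{19 − 2} = 5480386857784802185939 labelled spanning trees.
For each such spanning tree H, let X_H = 1 if all 18 edges of H are present in G. Then P[X_H = 1] = p^{18} = (12/19)^{18} = 26623333280885243904/104127350297911241532841.
By linearity of expectation: E[X] = Σ_H E[X_H] = 5480386857784802185939 · p^{18} = 5480386857784802185939 · 26623333280885243904/104127350297911241532841 = 26623333280885243904/19.
Numerically: E[X] ≈ 1.4e+18.

E[X] = 5480386857784802185939 · (12/19)^{18} = 26623333280885243904/19 ≈ 1.4e+18.


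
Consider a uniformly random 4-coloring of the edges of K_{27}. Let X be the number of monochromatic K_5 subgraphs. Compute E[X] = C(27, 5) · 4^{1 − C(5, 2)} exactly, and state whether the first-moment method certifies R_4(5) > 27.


E[X] = C(27, 5) · 4^{1 − 10} = 80730 · 4^{−9} = 80730/262144.
As a reduced fraction: E[X] = 40365/131072 ≈ 0.3079605.
Is E[X] < 1? YES.
Since E[X] < 1, there exists a 4-coloring of K_{27} with no monochromatic K_5; hence R_4(5) > 27.

E[X] = 40365/131072 ≈ 0.3079605; E[X] < 1, so R_4(5) > 27.


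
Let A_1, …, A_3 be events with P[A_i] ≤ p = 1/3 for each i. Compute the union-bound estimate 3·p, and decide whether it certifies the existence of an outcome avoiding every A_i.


Union bound: P[∪_{i=1}^{3} A_i] ≤ Σ_i P[A_i] ≤ 3·p = 3·(1/3) = 1.
Numerically: 1 ≈ 1.00000.
Is 1 < 1? NO.
Since the bound 1 is ≥ 1, the union bound is uninformative here; it does NOT by itself certify existence.

3·p = 1 ≈ 1.00000; existence NOT certified by the union bound.


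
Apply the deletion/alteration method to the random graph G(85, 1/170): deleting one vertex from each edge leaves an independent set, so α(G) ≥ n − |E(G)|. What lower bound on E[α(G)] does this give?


E[|E(G)|] = C(85, 2)·p = 3570 · (1/170) = 21.
E[α(G)] ≥ n − E[|E(G)|] = 85 − 21 = 64.
Numerically: ≈ 64.000000.
(This is only a lower bound; the true E[α(G)] may be larger.)

E[α(G)] ≥ 64 ≈ 64.000000.


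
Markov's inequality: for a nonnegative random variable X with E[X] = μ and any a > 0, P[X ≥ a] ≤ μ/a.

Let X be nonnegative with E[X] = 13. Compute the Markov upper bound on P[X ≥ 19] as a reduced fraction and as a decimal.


μ = E[X] = 13, a = 19.
Markov: P[X ≥ 19] ≤ μ/a = (13)/19 = 13/19.
Numerically: ≈ 0.68421.
(Since a = 19 > μ = 13.00000, the bound 13/19 is < 1 and informative.)

P[X ≥ 19] ≤ 13/19 ≈ 0.68421.


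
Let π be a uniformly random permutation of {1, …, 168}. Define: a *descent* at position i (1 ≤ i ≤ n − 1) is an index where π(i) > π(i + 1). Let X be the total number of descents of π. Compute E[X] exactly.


Write X = Σ X_I over i = 1, …, 167, with X_I the indicator of one descent.
There are 167 indicators.
For each fixed i, the pair (π(i), π(i+1)) is a uniformly random ordered pair of distinct values from {1, …, 168}; by symmetry P[π(i) > π(i+1)] = 1/2.
By linearity: E[X] = 167 · (1/2) = (168 − 1) · (1/2) = 167/2 ≈ 83.50000.

E[X] = 167/2 = 83.50000.


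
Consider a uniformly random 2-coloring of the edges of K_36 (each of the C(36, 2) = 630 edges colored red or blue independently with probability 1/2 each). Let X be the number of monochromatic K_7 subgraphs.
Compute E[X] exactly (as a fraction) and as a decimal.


Let X = Σ_S X_S over the C(36, 7) = 8347680 subsets S of size 7, where X_S = 1 if the K_7 on S is monochromatic.
For a fixed S, the K_7 on S has C(7, 2) = 21 edges. P[all 21 edges red] = (1/2)^21, and likewise for blue, so P[monochromatic] = 2·(1/2)^21 = 2^{1 − 21} = 1/1048576.
Summing: E[X] = C(36, 7) · 2^{1 − 21} = 8347680 · 1/1048576 = 260865/32768.
Numerically: E[X] ≈ 7.96097.

E[X] = C(36,7)·2^(1−C(7,2)) = 260865/32768 ≈ 7.96097.


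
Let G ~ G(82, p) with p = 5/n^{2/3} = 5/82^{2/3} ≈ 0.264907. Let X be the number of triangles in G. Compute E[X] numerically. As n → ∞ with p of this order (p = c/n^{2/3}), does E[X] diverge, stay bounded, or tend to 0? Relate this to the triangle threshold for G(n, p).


Number of potential triangles: C(82, 3) = 88560.
Each occurs with probability p³ ≈ (0.264907)³ ≈ 1.85901249e-02.
By linearity: E[X] = C(82, 3)·p³ ≈ 88560 · 1.85901249e-02 ≈ 1646.341463.
Since α = 2/3 < 1, p = c/n^{2/3} ≫ 1/n is above the triangle threshold p ~ 1/n. Asymptotically E[X] ~ (c³/6)·n^{3(1−α)} = (5³/6)·n^{1} → ∞; triangles are abundant w.h.p.

E[X] ≈ 1646.341463; in regime p = Θ(1/n^{2/3}) E[X] diverges (above the triangle threshold p ~ 1/n).


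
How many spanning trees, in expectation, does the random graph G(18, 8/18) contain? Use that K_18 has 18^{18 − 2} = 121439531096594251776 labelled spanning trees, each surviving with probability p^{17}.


K_18 has 18^{18 − 2} = 121439531096594251776 labelled spanning trees.
For each such spanning tree H, let X_H = 1 if all 17 edges of H are present in G. Then P[X_H = 1] = p^{17} = (4/9)^{17} = 17179869184/16677181699666569.
By linearity: E[X] = Σ_H E[X_H] = 121439531096594251776 · p^{17} = 121439531096594251776 · 17179869184/16677181699666569 = 1125899906842624/9.
Numerically: E[X] ≈ 1.251e+14.

E[X] = 121439531096594251776 · (4/9)^{17} = 1125899906842624/9 ≈ 1.251e+14.


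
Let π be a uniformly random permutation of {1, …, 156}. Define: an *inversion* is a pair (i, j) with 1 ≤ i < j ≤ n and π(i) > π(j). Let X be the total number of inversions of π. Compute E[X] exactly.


Write X = Σ X_I over the C(156, 2) = 12090 pairs i < j, with X_I the indicator of one inversion.
There are 12090 indicators.
For each fixed pair i < j, the values π(i) and π(j) are two distinct elements of {1, …, 156} in uniformly random order; by symmetry P[π(i) > π(j)] = 1/2.
By linearity: E[X] = 12090 · (1/2) = C(156, 2) · (1/2) = 12090/2 = 6045 ≈ 6045.000000.

E[X] = 6045 = 6045.000000.


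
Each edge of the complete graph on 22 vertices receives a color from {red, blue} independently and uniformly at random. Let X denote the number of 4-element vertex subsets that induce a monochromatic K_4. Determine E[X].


Let X = Σ_S X_S over the C(22, 4) = 7315 subsets S of size 4, where X_S = 1 if the K_4 on S is monochromatic.
For a fixed S, the K_4 on S has C(4, 2) = 6 edges. P[all 6 edges red] = (1/2)^6, and likewise for blue, so P[monochromatic] = 2·(1/2)^6 = 2^{1 − 6} = 1/32.
By linearity: E[X] = C(22, 4) · 2^{1 − 6} = 7315 · 1/32 = 7315/32.
Numerically: E[X] ≈ 228.593750.

E[X] = C(22,4)·2^(1−C(4,2)) = 7315/32 ≈ 228.593750.


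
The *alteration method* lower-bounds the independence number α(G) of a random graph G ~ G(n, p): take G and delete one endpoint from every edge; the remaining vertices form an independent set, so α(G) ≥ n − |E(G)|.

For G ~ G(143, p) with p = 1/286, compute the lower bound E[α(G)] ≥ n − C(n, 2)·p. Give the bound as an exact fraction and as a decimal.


E[|E(G)|] = C(143, 2)·p = 10153 · (1/286) = 71/2.
E[α(G)] ≥ n − E[|E(G)|] = 143 − 71/2 = 215/2.
Numerically: ≈ 107.50000.
(This is only a lower bound; the true E[α(G)] may be larger.)

E[α(G)] ≥ 215/2 ≈ 107.50000.


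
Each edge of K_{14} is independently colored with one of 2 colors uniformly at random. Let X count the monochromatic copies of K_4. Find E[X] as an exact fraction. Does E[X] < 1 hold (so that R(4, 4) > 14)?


E[X] = C(14, 4) · 2^{1 − 6} = 1001 · 2^{−5} = 1001/32.
As a reduced fraction: E[X] = 1001/32 ≈ 31.2812.
Is E[X] < 1? NO.
Since E[X] ≥ 1, the first-moment bound is inconclusive at n = 14; it does NOT by itself certify R(4, 4) > 14.

E[X] = 1001/32 ≈ 31.2812; E[X] ≥ 1; first-moment method inconclusive here.


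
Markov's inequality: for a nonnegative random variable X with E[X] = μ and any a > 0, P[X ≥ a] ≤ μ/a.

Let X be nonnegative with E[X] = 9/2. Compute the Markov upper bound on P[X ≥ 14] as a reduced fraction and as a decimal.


μ = E[X] = 9/2, a = 14.
Markov: P[X ≥ 14] ≤ μ/a = (9/2)/14 = 9/28.
Numerically: ≈ 0.321429.
(Since a = 14 > μ = 4.500000, the bound 9/28 is < 1 and informative.)

P[X ≥ 14] ≤ 9/28 ≈ 0.321429.


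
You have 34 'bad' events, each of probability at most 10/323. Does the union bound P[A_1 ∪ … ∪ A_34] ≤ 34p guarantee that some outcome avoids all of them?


Union bound: P[∪_{i=1}^{34} A_i] ≤ Σ_i P[A_i] ≤ 34·p = 34·(10/323) = 20/19.
Numerically: 20/19 ≈ 1.052632.
Is 20/19 < 1? NO.
Since the bound 20/19 is ≥ 1, the union bound is uninformative here; it does NOT by itself certify existence.

34·p = 20/19 ≈ 1.052632; existence NOT certified by the union bound.


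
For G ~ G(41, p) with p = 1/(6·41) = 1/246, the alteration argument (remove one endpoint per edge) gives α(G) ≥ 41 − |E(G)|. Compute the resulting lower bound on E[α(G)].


E[|E(G)|] = C(41, 2)·p = 820 · (1/246) = 10/3.
E[α(G)] ≥ n − E[|E(G)|] = 41 − 10/3 = 113/3.
Numerically: ≈ 37.666667.
(This is only a lower bound; the true E[α(G)] may be larger.)

E[α(G)] ≥ 113/3 ≈ 37.666667.


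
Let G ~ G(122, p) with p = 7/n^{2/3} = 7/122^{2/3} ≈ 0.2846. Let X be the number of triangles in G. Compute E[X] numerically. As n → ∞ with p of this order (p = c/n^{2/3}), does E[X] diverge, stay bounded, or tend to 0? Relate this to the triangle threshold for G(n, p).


Number of potential triangles: C(122, 3) = 295240.
Each occurs with probability p³ ≈ (0.2846)³ ≈ 2.304488e-02.
By linearity: E[X] = C(122, 3)·p³ ≈ 295240 · 2.304488e-02 ≈ 6803.7705.
Since α = 2/3 < 1, p = c/n^{2/3} ≫ 1/n is above the triangle threshold p ~ 1/n. Asymptotically E[X] ~ (c³/6)·n^{3(1−α)} = (7³/6)·n^{1} → ∞; triangles are abundant w.h.p.

E[X] ≈ 6803.7705; in regime p = Θ(1/n^{2/3}) E[X] diverges (above the triangle threshold p ~ 1/n).


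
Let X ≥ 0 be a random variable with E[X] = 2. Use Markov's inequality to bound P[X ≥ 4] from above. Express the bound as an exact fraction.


μ = E[X] = 2, a = 4.
Markov: P[X ≥ 4] ≤ μ/a = (2)/4 = 1/2.
Numerically: ≈ 0.50000.
(Since a = 4 > μ = 2.00000, the bound 1/2 is < 1 and informative.)

P[X ≥ 4] ≤ 1/2 ≈ 0.50000.


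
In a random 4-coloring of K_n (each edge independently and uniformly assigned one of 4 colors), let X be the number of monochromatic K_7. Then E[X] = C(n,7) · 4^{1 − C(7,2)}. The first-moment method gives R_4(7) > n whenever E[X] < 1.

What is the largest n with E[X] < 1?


We need C(n, 7) · 4^{1 − 21} < 1, i.e. C(n, 7) < 4^{21 − 1} = 1099511627776.
Check values of n near the boundary:
  n = 178: C(178, 7) = 996867063280; 996867063280 < 1099511627776? YES
  n = 179: C(179, 7) = 1037437234460; 1037437234460 < 1099511627776? YES
  n = 180: C(180, 7) = 1079414463600; 1079414463600 < 1099511627776? YES
  n = 181: C(181, 7) = 1122839183400; 1122839183400 < 1099511627776? NO
  n = 182: C(182, 7) = 1167752750736; 1167752750736 < 1099511627776? NO
The largest n with C(n, 7) < 1099511627776 is n = 180 (where E[X] = 67463403975/68719476736 ≈ 0.98172). Hence R_4(7) > 180, i.e. R_4(7) ≥ 181.

Largest n = 180; hence R_4(7) > 180.


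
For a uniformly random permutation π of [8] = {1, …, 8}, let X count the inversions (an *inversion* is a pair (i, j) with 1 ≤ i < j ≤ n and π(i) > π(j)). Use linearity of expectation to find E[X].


Write X = Σ X_I over the C(8, 2) = 28 pairs i < j, with X_I the indicator of one inversion.
There are 28 indicators.
For each fixed pair i < j, the values π(i) and π(j) are two distinct elements of {1, …, 8} in uniformly random order; by symmetry P[π(i) > π(j)] = 1/2.
By linearity: E[X] = 28 · (1/2) = C(8, 2) · (1/2) = 28/2 = 14 ≈ 14.0000.

E[X] = 14 = 14.0000.


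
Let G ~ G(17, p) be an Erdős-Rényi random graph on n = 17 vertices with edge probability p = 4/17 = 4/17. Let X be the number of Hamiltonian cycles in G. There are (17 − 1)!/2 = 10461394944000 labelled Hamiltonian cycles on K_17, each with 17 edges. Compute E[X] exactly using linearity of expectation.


K_17 has (17 − 1)!/2 = 10461394944000 labelled Hamiltonian cycles.
For each such Hamiltonian cycle H, let X_H = 1 if all 17 edges of H are present in G. Then P[X_H = 1] = p^{17} = (4/17)^{17} = 17179869184/827240261886336764177.
By linearity of expectation: E[X] = Σ_H E[X_H] = 10461394944000 · p^{17} = 10461394944000 · 17179869184/827240261886336764177 = 179725396620079005696000/827240261886336764177.
Numerically: E[X] ≈ 217.3.

E[X] = 10461394944000 · (4/17)^{17} = 179725396620079005696000/827240261886336764177 ≈ 217.3.


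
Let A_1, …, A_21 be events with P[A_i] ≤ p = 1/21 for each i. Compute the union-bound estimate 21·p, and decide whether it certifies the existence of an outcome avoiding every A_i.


Union bound: P[∪_{i=1}^{21} A_i] ≤ Σ_i P[A_i] ≤ 21·p = 21·(1/21) = 1.
Numerically: 1 ≈ 1.000000.
Is 1 < 1? NO.
Since the bound 1 is ≥ 1, the union bound is uninformative here; it does NOT by itself certify existence.

21·p = 1 ≈ 1.000000; existence NOT certified by the union bound.


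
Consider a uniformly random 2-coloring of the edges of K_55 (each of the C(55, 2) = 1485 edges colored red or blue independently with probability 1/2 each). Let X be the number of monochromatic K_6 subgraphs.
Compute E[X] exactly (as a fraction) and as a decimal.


Let X = Σ_S X_S over the C(55, 6) = 28989675 subsets S of size 6, where X_S = 1 if the K_6 on S is monochromatic.
For a fixed S, the K_6 on S has C(6, 2) = 15 edges. P[all 15 edges red] = (1/2)^15, and likewise for blue, so P[monochromatic] = 2·(1/2)^15 = 2^{1 − 15} = 1/16384.
By linearity: E[X] = C(55, 6) · 2^{1 − 15} = 28989675 · 1/16384 = 28989675/16384.
Numerically: E[X] ≈ 1769.38934.

E[X] = C(55,6)·2^(1−C(6,2)) = 28989675/16384 ≈ 1769.38934.


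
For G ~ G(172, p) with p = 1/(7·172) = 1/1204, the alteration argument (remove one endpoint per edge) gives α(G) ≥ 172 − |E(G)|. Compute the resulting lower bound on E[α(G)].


E[|E(G)|] = C(172, 2)·p = 14706 · (1/1204) = 171/14.
E[α(G)] ≥ n − E[|E(G)|] = 172 − 171/14 = 2237/14.
Numerically: ≈ 159.785714.
(This is only a lower bound; the true E[α(G)] may be larger.)

E[α(G)] ≥ 2237/14 ≈ 159.785714.


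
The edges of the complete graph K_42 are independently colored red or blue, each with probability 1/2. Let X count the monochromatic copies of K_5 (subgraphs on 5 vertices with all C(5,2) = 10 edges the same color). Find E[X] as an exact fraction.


Let X = Σ_S X_S over the C(42, 5) = 850668 subsets S of size 5, where X_S = 1 if the K_5 on S is monochromatic.
For a fixed S, the K_5 on S has C(5, 2) = 10 edges. P[all 10 edges red] = (1/2)^10, and likewise for blue, so P[monochromatic] = 2·(1/2)^10 = 2^{1 − 10} = 1/512.
Summing: E[X] = C(42, 5) · 2^{1 − 10} = 850668 · 1/512 = 212667/128.
Numerically: E[X] ≈ 1661.461.

E[X] = C(42,5)·2^(1−C(5,2)) = 212667/128 ≈ 1661.461.


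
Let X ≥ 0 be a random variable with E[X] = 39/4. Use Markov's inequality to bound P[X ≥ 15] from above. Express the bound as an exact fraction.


μ = E[X] = 39/4, a = 15.
Markov: P[X ≥ 15] ≤ μ/a = (39/4)/15 = 13/20.
Numerically: ≈ 0.65000.
(Since a = 15 > μ = 9.75000, the bound 13/20 is < 1 and informative.)

P[X ≥ 15] ≤ 13/20 ≈ 0.65000.


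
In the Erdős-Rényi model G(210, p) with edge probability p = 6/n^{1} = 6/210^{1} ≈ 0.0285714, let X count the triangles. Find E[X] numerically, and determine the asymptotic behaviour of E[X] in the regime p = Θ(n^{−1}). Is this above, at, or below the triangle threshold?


Number of potential triangles: C(210, 3) = 1521520.
Each occurs with probability p³ ≈ (0.0285714)³ ≈ 2.33236152e-05.
By linearity: E[X] = C(210, 3)·p³ ≈ 1521520 · 2.33236152e-05 ≈ 35.487347.
Here α = 1, so p = 6/n is exactly at the triangle threshold p ~ 1/n. Asymptotically E[X] → c³/6 = 6³/6 = 36 ≈ 36.000000, a bounded constant. In this regime the triangle count is asymptotically Poisson(c³/6).

E[X] ≈ 35.487347; in regime p = Θ(1/n^{1}) E[X] stays bounded (at the triangle threshold p ~ 1/n).


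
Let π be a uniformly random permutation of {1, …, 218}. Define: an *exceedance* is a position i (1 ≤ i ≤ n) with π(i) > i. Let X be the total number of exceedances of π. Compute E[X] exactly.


Write X = Σ_{i=1}^{218} X_i, where X_i = 1_{π(i) > i}.
For each fixed i, π(i) is uniform over {1, …, 218} (marginal of a uniform permutation), so P[π(i) > i] = (n − i)/n. Summing: Σ_{i=1}^{218} (n − i)/n = (0 + 1 + … + 217)/218 = 218(218 − 1)/(2·218) = (218 − 1)/2.
Hence E[X] = Σ_{i=1}^{218} (218 − i)/218 = 217/2 ≈ 108.500000.

E[X] = 217/2 = 108.500000.


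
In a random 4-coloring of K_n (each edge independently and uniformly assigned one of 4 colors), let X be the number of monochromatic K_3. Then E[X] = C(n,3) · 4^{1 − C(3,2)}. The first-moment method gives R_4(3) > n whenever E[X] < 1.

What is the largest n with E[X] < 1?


We need C(n, 3) · 4^{1 − 3} < 1, i.e. C(n, 3) < 4^{3 − 1} = 16.
Check values of n near the boundary:
  n = 3: C(3, 3) = 1; 1 < 16? YES
  n = 4: C(4, 3) = 4; 4 < 16? YES
  n = 5: C(5, 3) = 10; 10 < 16? YES
  n = 6: C(6, 3) = 20; 20 < 16? NO
  n = 7: C(7, 3) = 35; 35 < 16? NO
  n = 8: C(8, 3) = 56; 56 < 16? NO
The largest n with C(n, 3) < 16 is n = 5 (where E[X] = 5/8 ≈ 0.625000). Hence R_4(3) > 5, i.e. R_4(3) ≥ 6.

Largest n = 5; hence R_4(3) > 5.
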